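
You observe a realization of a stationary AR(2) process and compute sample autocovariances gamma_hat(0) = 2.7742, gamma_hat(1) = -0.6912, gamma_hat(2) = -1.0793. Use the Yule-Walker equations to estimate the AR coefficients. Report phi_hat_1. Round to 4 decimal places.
\hat\phi_{1} = -0.3690

The Yule-Walker equations for an AR(p) process read, in matrix form,
  Gamma_p phi = r_p,   with   (Gamma_p)_{ij} = gamma(|i - j|),
                       (r_p)_i = gamma(i),   i,j = 1..p.
Substitute the sample gammas (Toeplitz matrix and right-hand side of size 2):
  Gamma_p = [[2.7742, -0.6912], [-0.6912, 2.7742]]
  r_p     = [-0.6912, -1.0793]
Written out:
  2.7742 phi_1 - 0.6912 phi_2 = -0.6912
  -0.6912 phi_1 + 2.7742 phi_2 = -1.0793
Solve by Cramer's rule:
  det = gamma(0)^2 - gamma(1)^2 = (2.7742)^2 - (-0.6912)^2 = 7.69618564 - 0.47775744 = 7.2184282
  phi_hat_1 = [gamma(1) gamma(0) - gamma(1) gamma(2)] / det = [(-0.6912)(2.7742) - (-0.6912)(-1.0793)] / 7.2184282 = -2.6635392 / 7.2184282 = -0.369
  phi_hat_2 = [gamma(0) gamma(2) - gamma(1)^2] / det = [(2.7742)(-1.0793) - (-0.6912)^2] / 7.2184282 = -3.4719515 / 7.2184282 = -0.481
So phi_hat = [-0.3690, -0.4810].
Therefore phi_hat_1 = -0.3690.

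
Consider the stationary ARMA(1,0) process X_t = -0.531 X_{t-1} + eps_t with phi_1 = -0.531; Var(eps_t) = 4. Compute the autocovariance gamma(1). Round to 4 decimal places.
\gamma(1) = -2.9581

Multiply the model equation by X_{t-k} and take expectations. With theta_0 = psi_0 = 1 and psi_j the MA(infinity) weights, this gives
  gamma(k) - sum_i phi_i gamma(k-i) = c_k,
  c_k = sigma^2 * sum_{j=k..q} theta_j psi_{j-k}   (c_k = 0 for k > q),
using gamma(-m) = gamma(m).
Pure AR (q = 0): c_0 = sigma^2 = 4, c_k = 0 for k >= 1.
Equations for k = 0 and k = 1 (AR order 1):
  gamma(0) = phi_1 gamma(1) + c_0
  gamma(1) = phi_1 gamma(0) + c_1
Substituting the second into the first: gamma(0) (1 - phi_1^2) = c_0 + phi_1 c_1, so
  gamma(0) = c_0 / (1 - phi_1^2) = 4 / (1 - (-0.531)^2) = 4 / 0.718039 = 5.570728.
  gamma(1) = phi_1 gamma(0) = (-0.531)(5.570728) = -2.958057.
Therefore gamma(1) = -2.9581 (to 4 decimal places).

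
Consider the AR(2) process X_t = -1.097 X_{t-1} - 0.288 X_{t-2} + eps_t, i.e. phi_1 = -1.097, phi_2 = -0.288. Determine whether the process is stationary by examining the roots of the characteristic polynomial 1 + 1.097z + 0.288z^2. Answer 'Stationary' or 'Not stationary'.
\text{Stationary}

The AR(p) characteristic polynomial is P(z) = 1 + 1.097z + 0.288z^2.
Stationarity requires all roots to lie outside the unit circle, i.e. |z| > 1 for every root.
Set 1 + (1.097) z + (0.288) z^2 = 0, i.e. a z^2 + b z + c = 0 with a = 0.288, b = 1.097, c = 1.
Discriminant D = b^2 - 4ac = (1.097)^2 - 4*(0.288)*1 = 1.203409 - (1.152) = 0.051409.
D >= 0, so the roots are real: z = (-b +/- sqrt(D)) / (2a) = (-1.097 +/- 0.226736) / (0.576).
  z_1 = (-1.097 + 0.226736) / (0.576) = -1.5109,   |z_1| = 1.5109.
  z_2 = (-1.097 - 0.226736) / (0.576) = -2.2982,   |z_2| = 2.2982.
Moduli of all roots: 1.5109, 2.2982.
All moduli strictly greater than 1? Yes.
Verdict: Stationary.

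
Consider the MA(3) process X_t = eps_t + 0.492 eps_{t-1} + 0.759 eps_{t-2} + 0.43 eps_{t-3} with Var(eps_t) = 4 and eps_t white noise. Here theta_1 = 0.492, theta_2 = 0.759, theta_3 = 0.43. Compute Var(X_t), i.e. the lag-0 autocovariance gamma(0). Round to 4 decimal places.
\gamma(0) = 8.0122

For an MA(q) process X_t = eps_t + sum_i theta_i eps_{t-i} with
Var(eps_t) = sigma^2, the variance is
  gamma(0) = sigma^2 * (1 + sum_i theta_i^2).
  sum_i theta_i^2 = (0.492)^2 + (0.759)^2 + (0.43)^2 = 0.242064 + 0.576081 + 0.1849 = 1.003045.
  gamma(0) = 4 * (1 + 1.003045) = 4 * 2.003045 = 8.01218, which rounds to 8.0122.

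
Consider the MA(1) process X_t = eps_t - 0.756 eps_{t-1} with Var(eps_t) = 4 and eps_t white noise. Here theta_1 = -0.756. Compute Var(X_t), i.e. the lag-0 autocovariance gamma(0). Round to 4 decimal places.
\gamma(0) = 6.2861

For an MA(q) process X_t = eps_t + sum_i theta_i eps_{t-i} with
Var(eps_t) = sigma^2, the variance is
  gamma(0) = sigma^2 * (1 + sum_i theta_i^2).
  sum_i theta_i^2 = (-0.756)^2 = 0.571536.
  gamma(0) = 4 * (1 + 0.571536) = 4 * 1.571536 = 6.286144, which rounds to 6.2861.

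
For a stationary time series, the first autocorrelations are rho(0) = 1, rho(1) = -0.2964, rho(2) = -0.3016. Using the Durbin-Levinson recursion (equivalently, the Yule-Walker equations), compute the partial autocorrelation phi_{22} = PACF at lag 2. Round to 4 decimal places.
\phi_{22} = -0.4270

The PACF at lag k is phi_{kk}, the last component of the solution
to the Yule-Walker system G_k phi = r_k where
  (G_k)_{ij} = rho(|i - j|), (r_k)_i = rho(i), i,j = 1..k.
Equivalently, Durbin-Levinson gives phi_{kk} iteratively:
  phi_{11} = rho(1)
  phi_{kk} = [rho(k) - sum_{j=1..k-1} phi_{k-1,j} rho(k-j)]
            / [1 - sum_{j=1..k-1} phi_{k-1,j} rho(j)],
  phi_{k,j} = phi_{k-1,j} - phi_{kk} phi_{k-1,k-j},  j = 1..k-1.
Step k = 1:
  phi_11 = rho(1) = -0.2964.
Step k = 2:
  phi_22 = [rho(2) - phi_11 rho(1)] / [1 - phi_11 rho(1)] = [-0.3016 - (-0.2964)(-0.2964)] / [1 - (-0.2964)(-0.2964)]
         = -0.38945296 / 0.91214704 = -0.427.
Therefore phi_{22} = -0.4270.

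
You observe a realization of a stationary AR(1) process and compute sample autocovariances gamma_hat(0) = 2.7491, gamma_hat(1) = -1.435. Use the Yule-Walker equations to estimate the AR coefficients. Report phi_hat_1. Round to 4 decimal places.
\hat\phi_{1} = -0.5220

The Yule-Walker equations for an AR(p) process read, in matrix form,
  Gamma_p phi = r_p,   with   (Gamma_p)_{ij} = gamma(|i - j|),
                       (r_p)_i = gamma(i),   i,j = 1..p.
Substitute the sample gammas (Toeplitz matrix and right-hand side of size 1):
  Gamma_p = [[2.7491]]
  r_p     = [-1.435]
With p = 1 this is the single equation gamma(0) phi_1 = gamma(1):
  phi_hat_1 = gamma(1) / gamma(0) = -1.435 / 2.7491 = -0.5220.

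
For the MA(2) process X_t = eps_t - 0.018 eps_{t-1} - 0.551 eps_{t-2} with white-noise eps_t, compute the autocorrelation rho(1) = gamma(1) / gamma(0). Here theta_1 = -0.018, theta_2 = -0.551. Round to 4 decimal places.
\rho(1) = -0.0062

For an MA(q) process with theta_0 = 1, the autocovariance is
  gamma(k) = sigma^2 * sum_{i=0..q-k} theta_i * theta_{i+k},
and rho(k) = gamma(k) / gamma(0). Sigma^2 cancels.
  numerator   = (1)*(-0.018) + (-0.018)*(-0.551) = -0.008082.
  denominator = (1)^2 + (-0.018)^2 + (-0.551)^2 = 1.303925.
  rho(1) = -0.008082 / 1.303925 = -0.0062.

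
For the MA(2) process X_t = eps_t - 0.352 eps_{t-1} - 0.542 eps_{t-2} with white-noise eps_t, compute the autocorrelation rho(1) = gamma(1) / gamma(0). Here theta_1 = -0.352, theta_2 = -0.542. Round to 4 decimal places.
\rho(1) = -0.1137

For an MA(q) process with theta_0 = 1, the autocovariance is
  gamma(k) = sigma^2 * sum_{i=0..q-k} theta_i * theta_{i+k},
and rho(k) = gamma(k) / gamma(0). Sigma^2 cancels.
  numerator   = (1)*(-0.352) + (-0.352)*(-0.542) = -0.161216.
  denominator = (1)^2 + (-0.352)^2 + (-0.542)^2 = 1.417668.
  rho(1) = -0.161216 / 1.417668 = -0.1137.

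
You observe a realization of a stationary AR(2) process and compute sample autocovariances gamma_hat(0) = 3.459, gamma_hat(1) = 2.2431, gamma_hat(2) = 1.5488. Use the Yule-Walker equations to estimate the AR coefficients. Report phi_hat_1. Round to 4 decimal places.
\hat\phi_{1} = 0.6180

The Yule-Walker equations for an AR(p) process read, in matrix form,
  Gamma_p phi = r_p,   with   (Gamma_p)_{ij} = gamma(|i - j|),
                       (r_p)_i = gamma(i),   i,j = 1..p.
Substitute the sample gammas (Toeplitz matrix and right-hand side of size 2):
  Gamma_p = [[3.459, 2.2431], [2.2431, 3.459]]
  r_p     = [2.2431, 1.5488]
Written out:
  3.459 phi_1 + 2.2431 phi_2 = 2.2431
  2.2431 phi_1 + 3.459 phi_2 = 1.5488
Solve by Cramer's rule:
  det = gamma(0)^2 - gamma(1)^2 = (3.459)^2 - (2.2431)^2 = 11.964681 - 5.03149761 = 6.93318339
  phi_hat_1 = [gamma(1) gamma(0) - gamma(1) gamma(2)] / det = [(2.2431)(3.459) - (2.2431)(1.5488)] / 6.93318339 = 4.28476962 / 6.93318339 = 0.618
  phi_hat_2 = [gamma(0) gamma(2) - gamma(1)^2] / det = [(3.459)(1.5488) - (2.2431)^2] / 6.93318339 = 0.32580159 / 6.93318339 = 0.047
So phi_hat = [0.6180, 0.0470].
Therefore phi_hat_1 = 0.6180.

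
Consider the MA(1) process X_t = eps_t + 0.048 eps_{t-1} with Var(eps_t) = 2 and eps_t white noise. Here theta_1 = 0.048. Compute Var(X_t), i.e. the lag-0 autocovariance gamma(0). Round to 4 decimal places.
\gamma(0) = 2.0046

For an MA(q) process X_t = eps_t + sum_i theta_i eps_{t-i} with
Var(eps_t) = sigma^2, the variance is
  gamma(0) = sigma^2 * (1 + sum_i theta_i^2).
  sum_i theta_i^2 = (0.048)^2 = 0.002304.
  gamma(0) = 2 * (1 + 0.002304) = 2 * 1.002304 = 2.004608, which rounds to 2.0046.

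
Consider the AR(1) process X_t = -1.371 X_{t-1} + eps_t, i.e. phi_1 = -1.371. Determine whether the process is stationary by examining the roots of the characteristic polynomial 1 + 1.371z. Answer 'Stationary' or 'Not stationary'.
\text{Not stationary}

The AR(p) characteristic polynomial is P(z) = 1 + 1.371z.
Stationarity requires all roots to lie outside the unit circle, i.e. |z| > 1 for every root.
This is linear in z: 1 + (1.371) z = 0  =>  z = -1/(1.371) = -0.729395,  |z| = 0.729395.
Moduli of all roots: 0.7294.
All moduli strictly greater than 1? No.
Verdict: Not stationary.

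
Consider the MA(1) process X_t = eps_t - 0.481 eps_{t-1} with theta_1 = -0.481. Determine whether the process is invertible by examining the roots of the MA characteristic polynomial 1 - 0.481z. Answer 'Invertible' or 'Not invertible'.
\text{Invertible}

The MA(q) characteristic polynomial is P(z) = 1 - 0.481z.
Invertibility requires all roots to lie outside the unit circle, i.e. |z| > 1 for every root.
This is linear in z: 1 + (-0.481) z = 0  =>  z = -1/(-0.481) = 2.079002,  |z| = 2.079002.
Moduli of all roots: 2.0790.
All moduli strictly greater than 1? Yes.
Verdict: Invertible.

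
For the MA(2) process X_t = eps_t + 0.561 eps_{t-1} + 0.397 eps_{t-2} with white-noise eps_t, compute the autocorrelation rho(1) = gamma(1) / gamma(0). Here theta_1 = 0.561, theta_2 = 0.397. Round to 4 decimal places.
\rho(1) = 0.5323

For an MA(q) process with theta_0 = 1, the autocovariance is
  gamma(k) = sigma^2 * sum_{i=0..q-k} theta_i * theta_{i+k},
and rho(k) = gamma(k) / gamma(0). Sigma^2 cancels.
  numerator   = (1)*(0.561) + (0.561)*(0.397) = 0.783717.
  denominator = (1)^2 + (0.561)^2 + (0.397)^2 = 1.47233.
  rho(1) = 0.783717 / 1.47233 = 0.5323.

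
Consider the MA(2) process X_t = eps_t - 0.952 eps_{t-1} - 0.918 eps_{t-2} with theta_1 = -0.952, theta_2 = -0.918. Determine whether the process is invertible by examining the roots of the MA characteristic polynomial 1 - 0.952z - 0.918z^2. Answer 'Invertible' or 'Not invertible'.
\text{Not invertible}

The MA(q) characteristic polynomial is P(z) = 1 - 0.952z - 0.918z^2.
Invertibility requires all roots to lie outside the unit circle, i.e. |z| > 1 for every root.
Set 1 + (-0.952) z + (-0.918) z^2 = 0, i.e. a z^2 + b z + c = 0 with a = -0.918, b = -0.952, c = 1.
Discriminant D = b^2 - 4ac = (-0.952)^2 - 4*(-0.918)*1 = 0.906304 - (-3.672) = 4.578304.
D >= 0, so the roots are real: z = (-b +/- sqrt(D)) / (2a) = (0.952 +/- 2.139697) / (-1.836).
  z_1 = (0.952 + 2.139697) / (-1.836) = -1.6839,   |z_1| = 1.6839.
  z_2 = (0.952 - 2.139697) / (-1.836) = 0.6469,   |z_2| = 0.6469.
Moduli of all roots: 1.6839, 0.6469.
All moduli strictly greater than 1? No.
Verdict: Not invertible.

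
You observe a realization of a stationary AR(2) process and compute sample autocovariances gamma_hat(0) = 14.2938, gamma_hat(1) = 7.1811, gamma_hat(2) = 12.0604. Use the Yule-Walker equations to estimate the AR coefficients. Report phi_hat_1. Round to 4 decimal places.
\hat\phi_{1} = 0.1050

The Yule-Walker equations for an AR(p) process read, in matrix form,
  Gamma_p phi = r_p,   with   (Gamma_p)_{ij} = gamma(|i - j|),
                       (r_p)_i = gamma(i),   i,j = 1..p.
Substitute the sample gammas (Toeplitz matrix and right-hand side of size 2):
  Gamma_p = [[14.2938, 7.1811], [7.1811, 14.2938]]
  r_p     = [7.1811, 12.0604]
Written out:
  14.2938 phi_1 + 7.1811 phi_2 = 7.1811
  7.1811 phi_1 + 14.2938 phi_2 = 12.0604
Solve by Cramer's rule:
  det = gamma(0)^2 - gamma(1)^2 = (14.2938)^2 - (7.1811)^2 = 204.31271844 - 51.56819721 = 152.74452123
  phi_hat_1 = [gamma(1) gamma(0) - gamma(1) gamma(2)] / det = [(7.1811)(14.2938) - (7.1811)(12.0604)] / 152.74452123 = 16.03826874 / 152.74452123 = 0.105
  phi_hat_2 = [gamma(0) gamma(2) - gamma(1)^2] / det = [(14.2938)(12.0604) - (7.1811)^2] / 152.74452123 = 120.82074831 / 152.74452123 = 0.791
So phi_hat = [0.1050, 0.7910].
Therefore phi_hat_1 = 0.1050.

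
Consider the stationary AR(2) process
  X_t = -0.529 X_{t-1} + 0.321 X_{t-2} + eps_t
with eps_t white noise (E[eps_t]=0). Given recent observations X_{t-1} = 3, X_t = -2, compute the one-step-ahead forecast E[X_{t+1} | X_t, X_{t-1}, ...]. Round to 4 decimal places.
E[X_{t+1} \mid \mathcal F_t] = 2.0210

For an AR(p) model X_t = c + sum_i phi_i X_{t-i} + eps_t, the
one-step-ahead conditional mean is
  E[X_{t+1} | X_t, ...] = c + sum_i phi_i X_{t+1-i}.
Substitute known values:
  E[X_{t+1} | ...] = (-0.529) * (-2) + (0.321) * (3)
                   = 2.0210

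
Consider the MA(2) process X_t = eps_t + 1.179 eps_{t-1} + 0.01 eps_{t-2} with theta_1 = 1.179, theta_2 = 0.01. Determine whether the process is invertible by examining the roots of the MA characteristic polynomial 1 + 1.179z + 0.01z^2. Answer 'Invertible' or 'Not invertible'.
\text{Not invertible}

The MA(q) characteristic polynomial is P(z) = 1 + 1.179z + 0.01z^2.
Invertibility requires all roots to lie outside the unit circle, i.e. |z| > 1 for every root.
Set 1 + (1.179) z + (0.01) z^2 = 0, i.e. a z^2 + b z + c = 0 with a = 0.01, b = 1.179, c = 1.
Discriminant D = b^2 - 4ac = (1.179)^2 - 4*(0.01)*1 = 1.390041 - (0.04) = 1.350041.
D >= 0, so the roots are real: z = (-b +/- sqrt(D)) / (2a) = (-1.179 +/- 1.161913) / (0.02).
  z_1 = (-1.179 + 1.161913) / (0.02) = -0.8544,   |z_1| = 0.8544.
  z_2 = (-1.179 - 1.161913) / (0.02) = -117.0456,   |z_2| = 117.0456.
Moduli of all roots: 0.8544, 117.0456.
All moduli strictly greater than 1? No.
Verdict: Not invertible.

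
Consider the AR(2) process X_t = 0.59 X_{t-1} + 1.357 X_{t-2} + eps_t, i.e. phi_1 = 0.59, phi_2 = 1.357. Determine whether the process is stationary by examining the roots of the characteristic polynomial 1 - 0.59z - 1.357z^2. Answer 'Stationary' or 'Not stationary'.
\text{Not stationary}

The AR(p) characteristic polynomial is P(z) = 1 - 0.59z - 1.357z^2.
Stationarity requires all roots to lie outside the unit circle, i.e. |z| > 1 for every root.
Set 1 + (-0.59) z + (-1.357) z^2 = 0, i.e. a z^2 + b z + c = 0 with a = -1.357, b = -0.59, c = 1.
Discriminant D = b^2 - 4ac = (-0.59)^2 - 4*(-1.357)*1 = 0.3481 - (-5.428) = 5.7761.
D >= 0, so the roots are real: z = (-b +/- sqrt(D)) / (2a) = (0.59 +/- 2.403352) / (-2.714).
  z_1 = (0.59 + 2.403352) / (-2.714) = -1.1029,   |z_1| = 1.1029.
  z_2 = (0.59 - 2.403352) / (-2.714) = 0.6681,   |z_2| = 0.6681.
Moduli of all roots: 1.1029, 0.6681.
All moduli strictly greater than 1? No.
Verdict: Not stationary.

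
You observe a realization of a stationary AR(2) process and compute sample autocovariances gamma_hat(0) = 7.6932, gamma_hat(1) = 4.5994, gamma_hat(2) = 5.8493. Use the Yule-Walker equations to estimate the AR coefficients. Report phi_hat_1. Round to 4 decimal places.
\hat\phi_{1} = 0.2230

The Yule-Walker equations for an AR(p) process read, in matrix form,
  Gamma_p phi = r_p,   with   (Gamma_p)_{ij} = gamma(|i - j|),
                       (r_p)_i = gamma(i),   i,j = 1..p.
Substitute the sample gammas (Toeplitz matrix and right-hand side of size 2):
  Gamma_p = [[7.6932, 4.5994], [4.5994, 7.6932]]
  r_p     = [4.5994, 5.8493]
Written out:
  7.6932 phi_1 + 4.5994 phi_2 = 4.5994
  4.5994 phi_1 + 7.6932 phi_2 = 5.8493
Solve by Cramer's rule:
  det = gamma(0)^2 - gamma(1)^2 = (7.6932)^2 - (4.5994)^2 = 59.18532624 - 21.15448036 = 38.03084588
  phi_hat_1 = [gamma(1) gamma(0) - gamma(1) gamma(2)] / det = [(4.5994)(7.6932) - (4.5994)(5.8493)] / 38.03084588 = 8.48083366 / 38.03084588 = 0.223
  phi_hat_2 = [gamma(0) gamma(2) - gamma(1)^2] / det = [(7.6932)(5.8493) - (4.5994)^2] / 38.03084588 = 23.8453544 / 38.03084588 = 0.627
So phi_hat = [0.2230, 0.6270].
Therefore phi_hat_1 = 0.2230.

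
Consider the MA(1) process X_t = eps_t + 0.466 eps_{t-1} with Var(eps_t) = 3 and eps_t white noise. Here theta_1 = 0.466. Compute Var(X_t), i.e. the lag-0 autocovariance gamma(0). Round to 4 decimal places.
\gamma(0) = 3.6515

For an MA(q) process X_t = eps_t + sum_i theta_i eps_{t-i} with
Var(eps_t) = sigma^2, the variance is
  gamma(0) = sigma^2 * (1 + sum_i theta_i^2).
  sum_i theta_i^2 = (0.466)^2 = 0.217156.
  gamma(0) = 3 * (1 + 0.217156) = 3 * 1.217156 = 3.651468, which rounds to 3.6515.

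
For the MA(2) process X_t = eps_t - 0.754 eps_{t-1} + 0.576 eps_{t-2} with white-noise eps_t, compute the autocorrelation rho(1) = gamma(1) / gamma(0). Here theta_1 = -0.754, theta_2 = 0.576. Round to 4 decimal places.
\rho(1) = -0.6253

For an MA(q) process with theta_0 = 1, the autocovariance is
  gamma(k) = sigma^2 * sum_{i=0..q-k} theta_i * theta_{i+k},
and rho(k) = gamma(k) / gamma(0). Sigma^2 cancels.
  numerator   = (1)*(-0.754) + (-0.754)*(0.576) = -1.188304.
  denominator = (1)^2 + (-0.754)^2 + (0.576)^2 = 1.900292.
  rho(1) = -1.188304 / 1.900292 = -0.6253.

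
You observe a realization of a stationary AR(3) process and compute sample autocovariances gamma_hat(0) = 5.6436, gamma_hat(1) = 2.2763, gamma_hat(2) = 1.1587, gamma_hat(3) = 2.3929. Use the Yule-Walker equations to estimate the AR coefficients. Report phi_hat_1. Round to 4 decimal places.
\hat\phi_{1} = 0.3630

The Yule-Walker equations for an AR(p) process read, in matrix form,
  Gamma_p phi = r_p,   with   (Gamma_p)_{ij} = gamma(|i - j|),
                       (r_p)_i = gamma(i),   i,j = 1..p.
Substitute the sample gammas (Toeplitz matrix and right-hand side of size 3):
  Gamma_p = [[5.6436, 2.2763, 1.1587], [2.2763, 5.6436, 2.2763], [1.1587, 2.2763, 5.6436]]
  r_p     = [2.2763, 1.1587, 2.3929]
Written out (R1..R3):
  (R1) 5.6436 phi_1 + 2.2763 phi_2 + 1.1587 phi_3 = 2.2763
  (R2) 2.2763 phi_1 + 5.6436 phi_2 + 2.2763 phi_3 = 1.1587
  (R3) 1.1587 phi_1 + 2.2763 phi_2 + 5.6436 phi_3 = 2.3929
Gaussian elimination:
  R2 <- R2 - (2.2763/5.6436) R1 = R2 - (0.403342) R1:  4.725473 phi_2 + 1.808948 phi_3 = 0.240573
  R3 <- R3 - (1.1587/5.6436) R1 = R3 - (0.205312) R1:  1.808948 phi_2 + 5.405705 phi_3 = 1.925548
  R3 <- R3 - (1.808948/4.725473) R2 = R3 - (0.382808) R2:  4.713225 phi_3 = 1.833455
Back-substitution:
  phi_hat_3 = 1.833455 / 4.713225 = 0.389002
  phi_hat_2 = (0.240573 - (1.808948)(0.389002)) / 4.725473 = -0.098003
  phi_hat_1 = (2.2763 - (2.2763)(-0.098003) - (1.1587)(0.389002)) / 5.6436 = 0.363004
So phi_hat = [0.3630, -0.0980, 0.3890].
Therefore phi_hat_1 = 0.3630.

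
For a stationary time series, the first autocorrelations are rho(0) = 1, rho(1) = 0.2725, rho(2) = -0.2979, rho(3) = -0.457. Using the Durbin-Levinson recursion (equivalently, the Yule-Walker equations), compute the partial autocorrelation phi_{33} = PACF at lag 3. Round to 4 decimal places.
\phi_{33} = -0.3010

The PACF at lag k is phi_{kk}, the last component of the solution
to the Yule-Walker system G_k phi = r_k where
  (G_k)_{ij} = rho(|i - j|), (r_k)_i = rho(i), i,j = 1..k.
Equivalently, Durbin-Levinson gives phi_{kk} iteratively:
  phi_{11} = rho(1)
  phi_{kk} = [rho(k) - sum_{j=1..k-1} phi_{k-1,j} rho(k-j)]
            / [1 - sum_{j=1..k-1} phi_{k-1,j} rho(j)],
  phi_{k,j} = phi_{k-1,j} - phi_{kk} phi_{k-1,k-j},  j = 1..k-1.
Step k = 1:
  phi_11 = rho(1) = 0.2725.
Step k = 2:
  phi_22 = [rho(2) - phi_11 rho(1)] / [1 - phi_11 rho(1)] = [-0.2979 - (0.2725)(0.2725)] / [1 - (0.2725)(0.2725)]
         = -0.37215625 / 0.92574375 = -0.402008.
  Update: phi_21 = phi_11 - phi_22 phi_11 = 0.2725 - (-0.402008)(0.2725) = 0.382047.
Step k = 3:
  phi_33 = [rho(3) - phi_21 rho(2) - phi_22 rho(1)] / [1 - phi_21 rho(1) - phi_22 rho(2)]
    numerator   = -0.457 - (0.382047)(-0.2979) - (-0.402008)(0.2725) = -0.23364102
    denominator = 1 - (0.382047)(0.2725) - (-0.402008)(-0.2979) = 0.77613402
  phi_33 = -0.23364102 / 0.77613402 = -0.301.
Therefore phi_{33} = -0.3010.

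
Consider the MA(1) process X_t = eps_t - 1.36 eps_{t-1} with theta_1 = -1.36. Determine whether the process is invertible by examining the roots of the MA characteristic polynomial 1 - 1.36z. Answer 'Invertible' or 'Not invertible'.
\text{Not invertible}

The MA(q) characteristic polynomial is P(z) = 1 - 1.36z.
Invertibility requires all roots to lie outside the unit circle, i.e. |z| > 1 for every root.
This is linear in z: 1 + (-1.36) z = 0  =>  z = -1/(-1.36) = 0.735294,  |z| = 0.735294.
Moduli of all roots: 0.7353.
All moduli strictly greater than 1? No.
Verdict: Not invertible.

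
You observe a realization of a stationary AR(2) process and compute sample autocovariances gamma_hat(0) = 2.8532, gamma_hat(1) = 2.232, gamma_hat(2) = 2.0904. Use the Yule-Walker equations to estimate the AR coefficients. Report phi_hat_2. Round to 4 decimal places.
\hat\phi_{2} = 0.3110

The Yule-Walker equations for an AR(p) process read, in matrix form,
  Gamma_p phi = r_p,   with   (Gamma_p)_{ij} = gamma(|i - j|),
                       (r_p)_i = gamma(i),   i,j = 1..p.
Substitute the sample gammas (Toeplitz matrix and right-hand side of size 2):
  Gamma_p = [[2.8532, 2.232], [2.232, 2.8532]]
  r_p     = [2.232, 2.0904]
Written out:
  2.8532 phi_1 + 2.232 phi_2 = 2.232
  2.232 phi_1 + 2.8532 phi_2 = 2.0904
Solve by Cramer's rule:
  det = gamma(0)^2 - gamma(1)^2 = (2.8532)^2 - (2.232)^2 = 8.14075024 - 4.981824 = 3.15892624
  phi_hat_1 = [gamma(1) gamma(0) - gamma(1) gamma(2)] / det = [(2.232)(2.8532) - (2.232)(2.0904)] / 3.15892624 = 1.7025696 / 3.15892624 = 0.539
  phi_hat_2 = [gamma(0) gamma(2) - gamma(1)^2] / det = [(2.8532)(2.0904) - (2.232)^2] / 3.15892624 = 0.98250528 / 3.15892624 = 0.311
So phi_hat = [0.5390, 0.3110].
Therefore phi_hat_2 = 0.3110.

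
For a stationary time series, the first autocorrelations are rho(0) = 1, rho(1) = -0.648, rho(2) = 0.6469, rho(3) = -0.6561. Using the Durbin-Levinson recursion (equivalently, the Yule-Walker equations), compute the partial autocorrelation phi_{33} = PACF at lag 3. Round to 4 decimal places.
\phi_{33} = -0.3000

The PACF at lag k is phi_{kk}, the last component of the solution
to the Yule-Walker system G_k phi = r_k where
  (G_k)_{ij} = rho(|i - j|), (r_k)_i = rho(i), i,j = 1..k.
Equivalently, Durbin-Levinson gives phi_{kk} iteratively:
  phi_{11} = rho(1)
  phi_{kk} = [rho(k) - sum_{j=1..k-1} phi_{k-1,j} rho(k-j)]
            / [1 - sum_{j=1..k-1} phi_{k-1,j} rho(j)],
  phi_{k,j} = phi_{k-1,j} - phi_{kk} phi_{k-1,k-j},  j = 1..k-1.
Step k = 1:
  phi_11 = rho(1) = -0.648.
Step k = 2:
  phi_22 = [rho(2) - phi_11 rho(1)] / [1 - phi_11 rho(1)] = [0.6469 - (-0.648)(-0.648)] / [1 - (-0.648)(-0.648)]
         = 0.226996 / 0.580096 = 0.391308.
  Update: phi_21 = phi_11 - phi_22 phi_11 = -0.648 - (0.391308)(-0.648) = -0.394433.
Step k = 3:
  phi_33 = [rho(3) - phi_21 rho(2) - phi_22 rho(1)] / [1 - phi_21 rho(1) - phi_22 rho(2)]
    numerator   = -0.6561 - (-0.394433)(0.6469) - (0.391308)(-0.648) = -0.14737417
    denominator = 1 - (-0.394433)(-0.648) - (0.391308)(0.6469) = 0.49127073
  phi_33 = -0.14737417 / 0.49127073 = -0.3.
Therefore phi_{33} = -0.3000.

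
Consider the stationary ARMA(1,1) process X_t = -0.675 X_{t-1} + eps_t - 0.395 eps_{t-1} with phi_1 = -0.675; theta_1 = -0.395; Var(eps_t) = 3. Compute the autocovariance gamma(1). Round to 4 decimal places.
\gamma(1) = -7.4689

Multiply the model equation by X_{t-k} and take expectations. With theta_0 = psi_0 = 1 and psi_j the MA(infinity) weights, this gives
  gamma(k) - sum_i phi_i gamma(k-i) = c_k,
  c_k = sigma^2 * sum_{j=k..q} theta_j psi_{j-k}   (c_k = 0 for k > q),
using gamma(-m) = gamma(m).
psi-weights needed (psi_j = theta_j + sum_i phi_i psi_{j-i}):
  psi_1 = theta_1 + phi_1 = -0.395 + (-0.675) = -1.07
Right-hand sides:
  c_0 = sigma^2 (1 + theta_1 psi_1) = 3 * (1 + (-0.395)(-1.07)) = 3 * 1.42265 = 4.26795
  c_1 = sigma^2 theta_1 = 3 * (-0.395) = -1.185
  c_2 = 0
Equations for k = 0 and k = 1 (AR order 1):
  gamma(0) = phi_1 gamma(1) + c_0
  gamma(1) = phi_1 gamma(0) + c_1
Substituting the second into the first: gamma(0) (1 - phi_1^2) = c_0 + phi_1 c_1, so
  gamma(0) = (c_0 + phi_1 c_1) / (1 - phi_1^2) = (4.26795 + (-0.675)(-1.185)) / (1 - (-0.675)^2) = 5.067825 / 0.544375 = 9.309437.
  gamma(1) = phi_1 gamma(0) + c_1 = (-0.675)(9.309437) + (-1.185) = -7.46887.
Therefore gamma(1) = -7.4689 (to 4 decimal places).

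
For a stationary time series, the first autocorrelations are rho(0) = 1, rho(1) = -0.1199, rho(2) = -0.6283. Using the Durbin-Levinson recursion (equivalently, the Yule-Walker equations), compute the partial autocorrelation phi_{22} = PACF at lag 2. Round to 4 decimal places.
\phi_{22} = -0.6520

The PACF at lag k is phi_{kk}, the last component of the solution
to the Yule-Walker system G_k phi = r_k where
  (G_k)_{ij} = rho(|i - j|), (r_k)_i = rho(i), i,j = 1..k.
Equivalently, Durbin-Levinson gives phi_{kk} iteratively:
  phi_{11} = rho(1)
  phi_{kk} = [rho(k) - sum_{j=1..k-1} phi_{k-1,j} rho(k-j)]
            / [1 - sum_{j=1..k-1} phi_{k-1,j} rho(j)],
  phi_{k,j} = phi_{k-1,j} - phi_{kk} phi_{k-1,k-j},  j = 1..k-1.
Step k = 1:
  phi_11 = rho(1) = -0.1199.
Step k = 2:
  phi_22 = [rho(2) - phi_11 rho(1)] / [1 - phi_11 rho(1)] = [-0.6283 - (-0.1199)(-0.1199)] / [1 - (-0.1199)(-0.1199)]
         = -0.64267601 / 0.98562399 = -0.652.
Therefore phi_{22} = -0.6520.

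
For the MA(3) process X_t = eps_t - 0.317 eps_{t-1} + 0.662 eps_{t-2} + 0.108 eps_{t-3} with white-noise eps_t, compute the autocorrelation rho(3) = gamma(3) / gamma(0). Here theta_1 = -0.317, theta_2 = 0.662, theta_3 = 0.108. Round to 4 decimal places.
\rho(3) = 0.0697

For an MA(q) process with theta_0 = 1, the autocovariance is
  gamma(k) = sigma^2 * sum_{i=0..q-k} theta_i * theta_{i+k},
and rho(k) = gamma(k) / gamma(0). Sigma^2 cancels.
  numerator   = (1)*(0.108) = 0.108.
  denominator = (1)^2 + (-0.317)^2 + (0.662)^2 + (0.108)^2 = 1.550397.
  rho(3) = 0.108 / 1.550397 = 0.0697.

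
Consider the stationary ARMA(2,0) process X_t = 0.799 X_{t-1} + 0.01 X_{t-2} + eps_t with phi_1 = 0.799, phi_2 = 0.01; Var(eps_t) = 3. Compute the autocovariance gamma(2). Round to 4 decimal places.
\gamma(2) = 5.6355

Multiply the model equation by X_{t-k} and take expectations. With theta_0 = psi_0 = 1 and psi_j the MA(infinity) weights, this gives
  gamma(k) - sum_i phi_i gamma(k-i) = c_k,
  c_k = sigma^2 * sum_{j=k..q} theta_j psi_{j-k}   (c_k = 0 for k > q),
using gamma(-m) = gamma(m).
Pure AR (q = 0): c_0 = sigma^2 = 3, c_k = 0 for k >= 1.
Equations for k = 0, 1, 2 (AR order 2, c_2 = 0):
  (E0) gamma(0) = phi_1 gamma(1) + phi_2 gamma(2) + c_0
  (E1) gamma(1) = phi_1 gamma(0) + phi_2 gamma(1) + c_1
  (E2) gamma(2) = phi_1 gamma(1) + phi_2 gamma(0)
From (E1): gamma(1) = A gamma(0) + B with
  A = phi_1 / (1 - phi_2) = 0.799 / 0.99 = 0.807071,   B = c_1 / (1 - phi_2) = 0 / 0.99 = 0.
Insert (E2) into (E0): gamma(0) (1 - phi_2^2) = phi_1 (1 + phi_2) gamma(1) + c_0.
  phi_1 (1 + phi_2) = (0.799)(1.01) = 0.80699,   1 - phi_2^2 = 0.9999.
Replace gamma(1) by A gamma(0) + B and collect gamma(0):
  gamma(0) [0.9999 - (0.80699)(0.807071)] = c_0 = 3
  gamma(0) * 0.348602 = 3
  gamma(0) = 3 / 0.348602 = 8.605802.
  gamma(1) = A gamma(0) = (0.807071)(8.605802) = 6.945491.
  gamma(2) = phi_1 gamma(1) + phi_2 gamma(0) = (0.799)(6.945491) + (0.01)(8.605802) = 5.635505.
Therefore gamma(2) = 5.6355 (to 4 decimal places).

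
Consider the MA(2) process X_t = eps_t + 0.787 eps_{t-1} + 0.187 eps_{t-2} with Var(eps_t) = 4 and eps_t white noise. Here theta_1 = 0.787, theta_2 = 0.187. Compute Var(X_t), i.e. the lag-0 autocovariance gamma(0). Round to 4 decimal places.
\gamma(0) = 6.6174

For an MA(q) process X_t = eps_t + sum_i theta_i eps_{t-i} with
Var(eps_t) = sigma^2, the variance is
  gamma(0) = sigma^2 * (1 + sum_i theta_i^2).
  sum_i theta_i^2 = (0.787)^2 + (0.187)^2 = 0.619369 + 0.034969 = 0.654338.
  gamma(0) = 4 * (1 + 0.654338) = 4 * 1.654338 = 6.617352, which rounds to 6.6174.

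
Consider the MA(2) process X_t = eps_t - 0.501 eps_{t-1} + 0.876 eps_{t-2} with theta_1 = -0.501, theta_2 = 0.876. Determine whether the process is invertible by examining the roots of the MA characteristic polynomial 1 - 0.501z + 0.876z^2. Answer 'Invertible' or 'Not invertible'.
\text{Invertible}

The MA(q) characteristic polynomial is P(z) = 1 - 0.501z + 0.876z^2.
Invertibility requires all roots to lie outside the unit circle, i.e. |z| > 1 for every root.
Set 1 + (-0.501) z + (0.876) z^2 = 0, i.e. a z^2 + b z + c = 0 with a = 0.876, b = -0.501, c = 1.
Discriminant D = b^2 - 4ac = (-0.501)^2 - 4*(0.876)*1 = 0.251001 - (3.504) = -3.252999.
D < 0, so the roots are the complex-conjugate pair z = (-b +/- i sqrt(-D)) / (2a) = 0.286 +/- 1.0295i.
For a conjugate pair |z|^2 = z * conj(z) = (product of roots) = c/a = 1/(0.876) = 1.141553, so |z| = sqrt(1.141553) = 1.0684 for both roots.
Moduli of all roots: 1.0684, 1.0684.
All moduli strictly greater than 1? Yes.
Verdict: Invertible.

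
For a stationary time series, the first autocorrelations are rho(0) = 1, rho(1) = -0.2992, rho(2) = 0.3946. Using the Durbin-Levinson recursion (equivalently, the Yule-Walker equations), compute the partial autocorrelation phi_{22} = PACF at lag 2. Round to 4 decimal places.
\phi_{22} = 0.3351

The PACF at lag k is phi_{kk}, the last component of the solution
to the Yule-Walker system G_k phi = r_k where
  (G_k)_{ij} = rho(|i - j|), (r_k)_i = rho(i), i,j = 1..k.
Equivalently, Durbin-Levinson gives phi_{kk} iteratively:
  phi_{11} = rho(1)
  phi_{kk} = [rho(k) - sum_{j=1..k-1} phi_{k-1,j} rho(k-j)]
            / [1 - sum_{j=1..k-1} phi_{k-1,j} rho(j)],
  phi_{k,j} = phi_{k-1,j} - phi_{kk} phi_{k-1,k-j},  j = 1..k-1.
Step k = 1:
  phi_11 = rho(1) = -0.2992.
Step k = 2:
  phi_22 = [rho(2) - phi_11 rho(1)] / [1 - phi_11 rho(1)] = [0.3946 - (-0.2992)(-0.2992)] / [1 - (-0.2992)(-0.2992)]
         = 0.30507936 / 0.91047936 = 0.3351.
Therefore phi_{22} = 0.3351.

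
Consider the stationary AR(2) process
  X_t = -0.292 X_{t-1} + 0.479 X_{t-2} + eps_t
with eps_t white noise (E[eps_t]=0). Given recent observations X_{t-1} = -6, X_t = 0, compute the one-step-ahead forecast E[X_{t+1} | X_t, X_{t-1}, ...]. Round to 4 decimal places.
E[X_{t+1} \mid \mathcal F_t] = -2.8740

For an AR(p) model X_t = c + sum_i phi_i X_{t-i} + eps_t, the
one-step-ahead conditional mean is
  E[X_{t+1} | X_t, ...] = c + sum_i phi_i X_{t+1-i}.
Substitute known values:
  E[X_{t+1} | ...] = (-0.292) * (0) + (0.479) * (-6)
                   = -2.8740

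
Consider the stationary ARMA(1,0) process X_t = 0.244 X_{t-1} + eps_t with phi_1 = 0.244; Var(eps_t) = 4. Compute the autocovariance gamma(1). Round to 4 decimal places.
\gamma(1) = 1.0378

Multiply the model equation by X_{t-k} and take expectations. With theta_0 = psi_0 = 1 and psi_j the MA(infinity) weights, this gives
  gamma(k) - sum_i phi_i gamma(k-i) = c_k,
  c_k = sigma^2 * sum_{j=k..q} theta_j psi_{j-k}   (c_k = 0 for k > q),
using gamma(-m) = gamma(m).
Pure AR (q = 0): c_0 = sigma^2 = 4, c_k = 0 for k >= 1.
Equations for k = 0 and k = 1 (AR order 1):
  gamma(0) = phi_1 gamma(1) + c_0
  gamma(1) = phi_1 gamma(0) + c_1
Substituting the second into the first: gamma(0) (1 - phi_1^2) = c_0 + phi_1 c_1, so
  gamma(0) = c_0 / (1 - phi_1^2) = 4 / (1 - (0.244)^2) = 4 / 0.940464 = 4.25322.
  gamma(1) = phi_1 gamma(0) = (0.244)(4.25322) = 1.037786.
Therefore gamma(1) = 1.0378 (to 4 decimal places).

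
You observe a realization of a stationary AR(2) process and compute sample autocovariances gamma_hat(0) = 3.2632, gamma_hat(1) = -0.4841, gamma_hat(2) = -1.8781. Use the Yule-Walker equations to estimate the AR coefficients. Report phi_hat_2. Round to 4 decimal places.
\hat\phi_{2} = -0.6110

The Yule-Walker equations for an AR(p) process read, in matrix form,
  Gamma_p phi = r_p,   with   (Gamma_p)_{ij} = gamma(|i - j|),
                       (r_p)_i = gamma(i),   i,j = 1..p.
Substitute the sample gammas (Toeplitz matrix and right-hand side of size 2):
  Gamma_p = [[3.2632, -0.4841], [-0.4841, 3.2632]]
  r_p     = [-0.4841, -1.8781]
Written out:
  3.2632 phi_1 - 0.4841 phi_2 = -0.4841
  -0.4841 phi_1 + 3.2632 phi_2 = -1.8781
Solve by Cramer's rule:
  det = gamma(0)^2 - gamma(1)^2 = (3.2632)^2 - (-0.4841)^2 = 10.64847424 - 0.23435281 = 10.41412143
  phi_hat_1 = [gamma(1) gamma(0) - gamma(1) gamma(2)] / det = [(-0.4841)(3.2632) - (-0.4841)(-1.8781)] / 10.41412143 = -2.48890333 / 10.41412143 = -0.239
  phi_hat_2 = [gamma(0) gamma(2) - gamma(1)^2] / det = [(3.2632)(-1.8781) - (-0.4841)^2] / 10.41412143 = -6.36296873 / 10.41412143 = -0.611
So phi_hat = [-0.2390, -0.6110].
Therefore phi_hat_2 = -0.6110.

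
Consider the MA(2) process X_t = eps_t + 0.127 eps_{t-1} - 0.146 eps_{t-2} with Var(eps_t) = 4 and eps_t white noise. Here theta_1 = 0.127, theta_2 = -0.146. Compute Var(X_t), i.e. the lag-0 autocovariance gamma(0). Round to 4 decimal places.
\gamma(0) = 4.1498

For an MA(q) process X_t = eps_t + sum_i theta_i eps_{t-i} with
Var(eps_t) = sigma^2, the variance is
  gamma(0) = sigma^2 * (1 + sum_i theta_i^2).
  sum_i theta_i^2 = (0.127)^2 + (-0.146)^2 = 0.016129 + 0.021316 = 0.037445.
  gamma(0) = 4 * (1 + 0.037445) = 4 * 1.037445 = 4.14978, which rounds to 4.1498.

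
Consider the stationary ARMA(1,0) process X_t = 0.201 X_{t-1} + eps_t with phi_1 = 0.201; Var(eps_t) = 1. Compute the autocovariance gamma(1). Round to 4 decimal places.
\gamma(1) = 0.2095

Multiply the model equation by X_{t-k} and take expectations. With theta_0 = psi_0 = 1 and psi_j the MA(infinity) weights, this gives
  gamma(k) - sum_i phi_i gamma(k-i) = c_k,
  c_k = sigma^2 * sum_{j=k..q} theta_j psi_{j-k}   (c_k = 0 for k > q),
using gamma(-m) = gamma(m).
Pure AR (q = 0): c_0 = sigma^2 = 1, c_k = 0 for k >= 1.
Equations for k = 0 and k = 1 (AR order 1):
  gamma(0) = phi_1 gamma(1) + c_0
  gamma(1) = phi_1 gamma(0) + c_1
Substituting the second into the first: gamma(0) (1 - phi_1^2) = c_0 + phi_1 c_1, so
  gamma(0) = c_0 / (1 - phi_1^2) = 1 / (1 - (0.201)^2) = 1 / 0.959599 = 1.042102.
  gamma(1) = phi_1 gamma(0) = (0.201)(1.042102) = 0.209462.
Therefore gamma(1) = 0.2095 (to 4 decimal places).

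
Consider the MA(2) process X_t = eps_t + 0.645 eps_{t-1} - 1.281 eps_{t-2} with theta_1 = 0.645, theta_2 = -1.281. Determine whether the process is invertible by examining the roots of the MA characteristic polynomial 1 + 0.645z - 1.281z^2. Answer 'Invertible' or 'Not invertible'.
\text{Not invertible}

The MA(q) characteristic polynomial is P(z) = 1 + 0.645z - 1.281z^2.
Invertibility requires all roots to lie outside the unit circle, i.e. |z| > 1 for every root.
Set 1 + (0.645) z + (-1.281) z^2 = 0, i.e. a z^2 + b z + c = 0 with a = -1.281, b = 0.645, c = 1.
Discriminant D = b^2 - 4ac = (0.645)^2 - 4*(-1.281)*1 = 0.416025 - (-5.124) = 5.540025.
D >= 0, so the roots are real: z = (-b +/- sqrt(D)) / (2a) = (-0.645 +/- 2.353726) / (-2.562).
  z_1 = (-0.645 + 2.353726) / (-2.562) = -0.6669,   |z_1| = 0.6669.
  z_2 = (-0.645 - 2.353726) / (-2.562) = 1.1705,   |z_2| = 1.1705.
Moduli of all roots: 0.6669, 1.1705.
All moduli strictly greater than 1? No.
Verdict: Not invertible.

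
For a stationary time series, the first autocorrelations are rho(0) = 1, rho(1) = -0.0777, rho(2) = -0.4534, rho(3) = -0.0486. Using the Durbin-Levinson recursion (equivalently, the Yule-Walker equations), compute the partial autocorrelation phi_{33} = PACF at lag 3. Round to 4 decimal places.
\phi_{33} = -0.1740

The PACF at lag k is phi_{kk}, the last component of the solution
to the Yule-Walker system G_k phi = r_k where
  (G_k)_{ij} = rho(|i - j|), (r_k)_i = rho(i), i,j = 1..k.
Equivalently, Durbin-Levinson gives phi_{kk} iteratively:
  phi_{11} = rho(1)
  phi_{kk} = [rho(k) - sum_{j=1..k-1} phi_{k-1,j} rho(k-j)]
            / [1 - sum_{j=1..k-1} phi_{k-1,j} rho(j)],
  phi_{k,j} = phi_{k-1,j} - phi_{kk} phi_{k-1,k-j},  j = 1..k-1.
Step k = 1:
  phi_11 = rho(1) = -0.0777.
Step k = 2:
  phi_22 = [rho(2) - phi_11 rho(1)] / [1 - phi_11 rho(1)] = [-0.4534 - (-0.0777)(-0.0777)] / [1 - (-0.0777)(-0.0777)]
         = -0.45943729 / 0.99396271 = -0.462228.
  Update: phi_21 = phi_11 - phi_22 phi_11 = -0.0777 - (-0.462228)(-0.0777) = -0.113615.
Step k = 3:
  phi_33 = [rho(3) - phi_21 rho(2) - phi_22 rho(1)] / [1 - phi_21 rho(1) - phi_22 rho(2)]
    numerator   = -0.0486 - (-0.113615)(-0.4534) - (-0.462228)(-0.0777) = -0.1360282
    denominator = 1 - (-0.113615)(-0.0777) - (-0.462228)(-0.4534) = 0.78159798
  phi_33 = -0.1360282 / 0.78159798 = -0.174.
Therefore phi_{33} = -0.1740.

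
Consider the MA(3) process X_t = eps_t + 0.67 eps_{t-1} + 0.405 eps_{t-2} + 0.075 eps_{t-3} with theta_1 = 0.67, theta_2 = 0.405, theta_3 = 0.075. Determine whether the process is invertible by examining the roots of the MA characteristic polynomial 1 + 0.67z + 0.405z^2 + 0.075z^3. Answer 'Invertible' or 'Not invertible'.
\text{Invertible}

The MA(q) characteristic polynomial is P(z) = 1 + 0.67z + 0.405z^2 + 0.075z^3.
Invertibility requires all roots to lie outside the unit circle, i.e. |z| > 1 for every root.
Degree 3: look for a simple real root z0 first, then factor out (1 - z/z0) and solve the remaining quadratic.
Testing z0 = -4: P(-4) = 1 + (0.67)(-4) + (0.405)(-4)^2 + (0.075)(-4)^3
  = 1 + (-2.68) + (6.48) + (-4.8) = 0.  So z_0 = -4 is a root, |z_0| = 4.
Divide out the factor (1 + 0.25 z) = (1 - z/z0) (since 1/z0 = -0.25):
  P(z) = (1 + 0.25 z)(1 + (0.42) z + (0.3) z^2)
  [check: z-coef 0.42 - (-0.25) = 0.67; z^2-coef 0.3 - (-0.25)(0.42) = 0.405; z^3-coef -(-0.25)(0.3) = 0.075.]
Remaining roots from the quadratic factor 1 + (0.42) z + (0.3) z^2:
  Set 1 + (0.42) z + (0.3) z^2 = 0, i.e. a z^2 + b z + c = 0 with a = 0.3, b = 0.42, c = 1.
  Discriminant D = b^2 - 4ac = (0.42)^2 - 4*(0.3)*1 = 0.1764 - (1.2) = -1.0236.
  D < 0, so the roots are the complex-conjugate pair z = (-b +/- i sqrt(-D)) / (2a) = -0.7 +/- 1.6862i.
  For a conjugate pair |z|^2 = z * conj(z) = (product of roots) = c/a = 1/(0.3) = 3.333333, so |z| = sqrt(3.333333) = 1.8257 for both roots.
Moduli of all roots: 4.0000, 1.8257, 1.8257.
All moduli strictly greater than 1? Yes.
Verdict: Invertible.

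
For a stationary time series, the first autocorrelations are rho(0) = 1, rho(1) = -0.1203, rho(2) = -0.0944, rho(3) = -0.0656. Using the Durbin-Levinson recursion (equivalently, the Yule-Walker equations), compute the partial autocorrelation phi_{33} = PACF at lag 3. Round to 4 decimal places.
\phi_{33} = -0.0940

The PACF at lag k is phi_{kk}, the last component of the solution
to the Yule-Walker system G_k phi = r_k where
  (G_k)_{ij} = rho(|i - j|), (r_k)_i = rho(i), i,j = 1..k.
Equivalently, Durbin-Levinson gives phi_{kk} iteratively:
  phi_{11} = rho(1)
  phi_{kk} = [rho(k) - sum_{j=1..k-1} phi_{k-1,j} rho(k-j)]
            / [1 - sum_{j=1..k-1} phi_{k-1,j} rho(j)],
  phi_{k,j} = phi_{k-1,j} - phi_{kk} phi_{k-1,k-j},  j = 1..k-1.
Step k = 1:
  phi_11 = rho(1) = -0.1203.
Step k = 2:
  phi_22 = [rho(2) - phi_11 rho(1)] / [1 - phi_11 rho(1)] = [-0.0944 - (-0.1203)(-0.1203)] / [1 - (-0.1203)(-0.1203)]
         = -0.10887209 / 0.98552791 = -0.110471.
  Update: phi_21 = phi_11 - phi_22 phi_11 = -0.1203 - (-0.110471)(-0.1203) = -0.13359.
Step k = 3:
  phi_33 = [rho(3) - phi_21 rho(2) - phi_22 rho(1)] / [1 - phi_21 rho(1) - phi_22 rho(2)]
    numerator   = -0.0656 - (-0.13359)(-0.0944) - (-0.110471)(-0.1203) = -0.0915005
    denominator = 1 - (-0.13359)(-0.1203) - (-0.110471)(-0.0944) = 0.97350072
  phi_33 = -0.0915005 / 0.97350072 = -0.094.
Therefore phi_{33} = -0.0940.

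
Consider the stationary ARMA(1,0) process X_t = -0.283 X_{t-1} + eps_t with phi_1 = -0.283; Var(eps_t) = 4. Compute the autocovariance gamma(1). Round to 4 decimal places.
\gamma(1) = -1.2306

Multiply the model equation by X_{t-k} and take expectations. With theta_0 = psi_0 = 1 and psi_j the MA(infinity) weights, this gives
  gamma(k) - sum_i phi_i gamma(k-i) = c_k,
  c_k = sigma^2 * sum_{j=k..q} theta_j psi_{j-k}   (c_k = 0 for k > q),
using gamma(-m) = gamma(m).
Pure AR (q = 0): c_0 = sigma^2 = 4, c_k = 0 for k >= 1.
Equations for k = 0 and k = 1 (AR order 1):
  gamma(0) = phi_1 gamma(1) + c_0
  gamma(1) = phi_1 gamma(0) + c_1
Substituting the second into the first: gamma(0) (1 - phi_1^2) = c_0 + phi_1 c_1, so
  gamma(0) = c_0 / (1 - phi_1^2) = 4 / (1 - (-0.283)^2) = 4 / 0.919911 = 4.348247.
  gamma(1) = phi_1 gamma(0) = (-0.283)(4.348247) = -1.230554.
Therefore gamma(1) = -1.2306 (to 4 decimal places).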